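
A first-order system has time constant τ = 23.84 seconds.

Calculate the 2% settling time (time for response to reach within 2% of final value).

For first-order system, 2% settling time ≈ 4τ = 4 × 23.84 = 95.36 s.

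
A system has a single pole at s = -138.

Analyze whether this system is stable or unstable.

Pole at s = -138 is in the left half-plane. Stable.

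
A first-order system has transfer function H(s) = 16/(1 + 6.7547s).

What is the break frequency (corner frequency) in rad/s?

Corner frequency = 1/τ = 1/6.7547 = 0.148 rad/s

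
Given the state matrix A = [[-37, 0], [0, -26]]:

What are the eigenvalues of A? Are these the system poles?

For diagonal matrix, eigenvalues are diagonal entries: λ₁ = -37, λ₂ = -26. Eigenvalues of A = system poles.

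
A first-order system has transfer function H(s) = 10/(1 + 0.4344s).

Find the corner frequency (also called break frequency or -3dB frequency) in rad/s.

Corner frequency = 1/τ = 1/0.4344 = 2.302 rad/s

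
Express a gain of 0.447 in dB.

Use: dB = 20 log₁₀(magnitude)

dB = 20 log₁₀(0.447) = -7.0 dB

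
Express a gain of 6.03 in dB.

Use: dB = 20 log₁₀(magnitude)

dB = 20 log₁₀(6.03) = 15.6 dB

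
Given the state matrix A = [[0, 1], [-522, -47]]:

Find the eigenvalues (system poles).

det(A - λI) = λ² - (-47)λ + 522 = (λ - (-29))(λ - (-18)). Eigenvalues: -29, -18.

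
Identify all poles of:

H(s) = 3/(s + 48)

Pole is where denominator = 0: s + 48 = 0, so s = -48.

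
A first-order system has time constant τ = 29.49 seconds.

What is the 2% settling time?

For first-order system, 2% settling time ≈ 4τ = 4 × 29.49 = 117.96 s.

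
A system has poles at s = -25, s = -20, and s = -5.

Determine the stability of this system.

All poles are in the left half-plane. System is stable.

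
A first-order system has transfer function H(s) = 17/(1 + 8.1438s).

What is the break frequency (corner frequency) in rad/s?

Corner frequency = 1/τ = 1/8.1438 = 0.123 rad/s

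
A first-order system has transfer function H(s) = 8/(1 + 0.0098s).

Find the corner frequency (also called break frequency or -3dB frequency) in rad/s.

Corner frequency = 1/τ = 1/0.0098 = 102.041 rad/s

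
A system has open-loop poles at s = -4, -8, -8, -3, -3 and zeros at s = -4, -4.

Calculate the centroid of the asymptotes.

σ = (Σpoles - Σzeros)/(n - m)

σ = (Σpoles - Σzeros)/(n - m) = (-26 - (-8))/(5 - 2) = -18/3 = -6.0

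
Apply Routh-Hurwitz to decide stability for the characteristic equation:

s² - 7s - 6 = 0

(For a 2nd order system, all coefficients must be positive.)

Coefficients: 1, -7, -6. b=-7, c=-6 not positive, so system is unstable.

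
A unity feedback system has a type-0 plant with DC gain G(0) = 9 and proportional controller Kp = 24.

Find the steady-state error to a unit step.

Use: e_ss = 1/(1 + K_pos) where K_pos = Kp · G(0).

K_pos = Kp · G(0) = 24 × 9 = 216. e_ss = 1/(1 + 216) = 0.0046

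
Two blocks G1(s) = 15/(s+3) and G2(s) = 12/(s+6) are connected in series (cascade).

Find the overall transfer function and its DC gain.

Series: multiply transfer functions. G_eq = 15/(s+3) × 12/(s+6) = 180/((s+3)(s+6)). DC gain = 180/(3×6) = 10.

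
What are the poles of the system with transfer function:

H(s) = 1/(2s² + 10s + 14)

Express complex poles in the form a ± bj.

Discriminant = 10² - 4×2×14 = 100 - 112 = -12 < 0, so the poles are a complex conjugate pair s = (-10 ± j√12)/(2×2). Real part = -10/(2×2) = -10/4 = -2.5; imaginary part = ±√12/(2×2) ≈ 0.8660. Poles: s = -2.5 ± 0.8660j.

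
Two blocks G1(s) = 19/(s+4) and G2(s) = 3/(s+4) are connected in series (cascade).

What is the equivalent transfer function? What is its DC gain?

Series: multiply transfer functions. G_eq = 19/(s+4) × 3/(s+4) = 57/((s+4)(s+4)). DC gain = 57/(4×4) = 3.5625.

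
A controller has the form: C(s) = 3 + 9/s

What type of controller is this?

This is a Proportional-Integral (PI) controller.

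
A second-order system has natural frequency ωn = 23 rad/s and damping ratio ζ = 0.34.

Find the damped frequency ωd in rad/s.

ωd = ωn√(1 - ζ²) = 23√(1 - 0.34²) = 21.63 rad/s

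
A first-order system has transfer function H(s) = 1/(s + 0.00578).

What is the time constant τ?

For H(s) = 1/(s + 1/τ), the pole is at -1/τ = -0.00578, so τ = 1/0.00578 = 173 s.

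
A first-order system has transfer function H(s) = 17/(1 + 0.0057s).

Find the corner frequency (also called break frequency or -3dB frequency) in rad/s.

Corner frequency = 1/τ = 1/0.0057 = 175.439 rad/s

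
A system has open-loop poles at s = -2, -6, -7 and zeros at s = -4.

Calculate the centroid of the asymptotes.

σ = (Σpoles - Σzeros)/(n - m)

σ = (Σpoles - Σzeros)/(n - m) = (-15 - (-4))/(3 - 1) = -11/2 = -5.5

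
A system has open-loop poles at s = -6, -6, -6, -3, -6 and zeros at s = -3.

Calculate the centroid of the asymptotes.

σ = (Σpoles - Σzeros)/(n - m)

σ = (Σpoles - Σzeros)/(n - m) = (-27 - (-3))/(5 - 1) = -24/4 = -6.0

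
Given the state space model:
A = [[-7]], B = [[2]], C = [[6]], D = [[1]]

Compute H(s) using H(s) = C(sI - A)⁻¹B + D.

(sI - A)⁻¹ = 1/(s + 7). H(s) = 6×2/(s + 7) + 1 = (s + 19)/(s + 7).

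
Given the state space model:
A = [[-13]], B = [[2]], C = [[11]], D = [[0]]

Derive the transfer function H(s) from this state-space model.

(sI - A)⁻¹ = 1/(s + 13). H(s) = 11 × 2/(s + 13) + 0 = 22/(s + 13).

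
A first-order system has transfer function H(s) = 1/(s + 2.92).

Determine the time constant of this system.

For H(s) = 1/(s + 1/τ), the pole is at -1/τ = -2.92, so τ = 1/2.92 = 0.3425 s.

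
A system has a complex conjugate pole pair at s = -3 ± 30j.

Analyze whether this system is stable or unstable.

Real part of poles is -3 (< 0, left half-plane). Stable.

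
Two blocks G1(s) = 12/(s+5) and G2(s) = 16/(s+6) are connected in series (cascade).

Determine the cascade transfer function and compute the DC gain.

Series: multiply transfer functions. G_eq = 12/(s+5) × 16/(s+6) = 192/((s+5)(s+6)). DC gain = 192/(5×6) = 6.4.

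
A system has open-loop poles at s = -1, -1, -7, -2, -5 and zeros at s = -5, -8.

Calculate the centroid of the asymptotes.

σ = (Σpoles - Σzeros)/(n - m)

σ = (Σpoles - Σzeros)/(n - m) = (-16 - (-13))/(5 - 2) = -3/3 = -1.0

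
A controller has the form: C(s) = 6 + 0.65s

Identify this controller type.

This is a Proportional-Derivative (PD) controller.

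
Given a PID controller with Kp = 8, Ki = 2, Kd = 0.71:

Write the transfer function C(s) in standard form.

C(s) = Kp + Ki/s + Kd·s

Substituting values: C(s) = 8 + 2/s + 0.71s = (0.71s² + 8s + 2)/s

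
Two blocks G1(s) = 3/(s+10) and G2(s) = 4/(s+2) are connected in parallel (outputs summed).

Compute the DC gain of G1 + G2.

Parallel: G_eq = G1 + G2. DC gain = G1(0) + G2(0) = 3/10 + 4/2 = 0.3 + 2 = 2.3.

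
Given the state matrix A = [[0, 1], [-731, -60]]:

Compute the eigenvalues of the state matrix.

det(A - λI) = λ² - (-60)λ + 731 = (λ - (-17))(λ - (-43)). Eigenvalues: -17, -43.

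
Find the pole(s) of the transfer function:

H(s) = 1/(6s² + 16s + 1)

Discriminant = 16² - 4×6×1 = 256 - 24 = 232 > 0, so two distinct real poles. Using quadratic formula: s = (-16 ± √232)/(2×6) = (-16 ± √232)/12, with √232 ≈ 15.2315. s₁ ≈ -0.0640, s₂ ≈ -2.6026. Poles: s₁ = -0.0640, s₂ = -2.6026.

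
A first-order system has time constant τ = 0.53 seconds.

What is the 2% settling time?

For first-order system, 2% settling time ≈ 4τ = 4 × 0.53 = 2.12 s.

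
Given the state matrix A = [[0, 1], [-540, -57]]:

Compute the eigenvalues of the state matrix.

det(A - λI) = λ² - (-57)λ + 540 = (λ - (-12))(λ - (-45)). Eigenvalues: -12, -45.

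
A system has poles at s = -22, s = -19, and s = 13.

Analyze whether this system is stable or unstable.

Pole(s) at s = 13 are not in the left half-plane. System is unstable.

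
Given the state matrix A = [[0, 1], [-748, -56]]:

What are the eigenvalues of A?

det(A - λI) = λ² - (-56)λ + 748 = (λ - (-34))(λ - (-22)). Eigenvalues: -34, -22.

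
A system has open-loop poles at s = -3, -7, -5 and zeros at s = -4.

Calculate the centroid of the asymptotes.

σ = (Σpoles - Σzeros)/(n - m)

σ = (Σpoles - Σzeros)/(n - m) = (-15 - (-4))/(3 - 1) = -11/2 = -5.5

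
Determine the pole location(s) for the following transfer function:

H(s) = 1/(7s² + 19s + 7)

Discriminant = 19² - 4×7×7 = 361 - 196 = 165 > 0, so two distinct real poles. Using quadratic formula: s = (-19 ± √165)/(2×7) = (-19 ± √165)/14, with √165 ≈ 12.8452. s₁ ≈ -0.4396, s₂ ≈ -2.2747. Poles: s₁ = -0.4396, s₂ = -2.2747.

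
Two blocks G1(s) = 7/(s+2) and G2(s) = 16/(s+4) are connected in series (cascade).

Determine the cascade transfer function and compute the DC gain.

Series: multiply transfer functions. G_eq = 7/(s+2) × 16/(s+4) = 112/((s+2)(s+4)). DC gain = 112/(2×4) = 14.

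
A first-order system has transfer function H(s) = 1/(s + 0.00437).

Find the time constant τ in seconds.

For H(s) = 1/(s + 1/τ), the pole is at -1/τ = -0.00437, so τ = 1/0.00437 = 228.8 s.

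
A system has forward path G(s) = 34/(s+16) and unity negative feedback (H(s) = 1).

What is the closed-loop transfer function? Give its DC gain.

T(s) = G/(1+GH) = [34/(s+16)] / [1 + 34/(s+16)] = 34/(s+16+34) = 34/(s+50). DC gain = 34/50 = 0.68.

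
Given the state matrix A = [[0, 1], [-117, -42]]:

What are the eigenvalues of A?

det(A - λI) = λ² - (-42)λ + 117 = (λ - (-3))(λ - (-39)). Eigenvalues: -3, -39.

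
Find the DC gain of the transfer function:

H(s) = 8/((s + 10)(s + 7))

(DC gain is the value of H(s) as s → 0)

DC gain = H(0) = 8/(10 × 7) = 8/70 = 0.1143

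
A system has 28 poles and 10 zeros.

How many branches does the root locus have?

Root locus has n branches where n = number of poles = 28.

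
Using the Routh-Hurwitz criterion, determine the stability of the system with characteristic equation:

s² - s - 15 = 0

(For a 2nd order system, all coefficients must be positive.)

Coefficients: 1, -1, -15. b=-1, c=-15 not positive, so system is unstable.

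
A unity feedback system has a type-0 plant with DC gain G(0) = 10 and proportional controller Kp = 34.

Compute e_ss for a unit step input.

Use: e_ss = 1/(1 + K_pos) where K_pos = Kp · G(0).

K_pos = Kp · G(0) = 34 × 10 = 340. e_ss = 1/(1 + 340) = 0.0029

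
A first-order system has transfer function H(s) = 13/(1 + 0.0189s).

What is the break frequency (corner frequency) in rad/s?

Corner frequency = 1/τ = 1/0.0189 = 52.91 rad/s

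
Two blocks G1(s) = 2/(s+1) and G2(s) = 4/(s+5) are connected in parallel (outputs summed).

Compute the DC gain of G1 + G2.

Parallel: G_eq = G1 + G2. DC gain = G1(0) + G2(0) = 2/1 + 4/5 = 2 + 0.8 = 2.8.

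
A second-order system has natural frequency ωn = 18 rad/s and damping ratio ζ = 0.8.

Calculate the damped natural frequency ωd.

ωd = ωn√(1 - ζ²) = 18√(1 - 0.8²) = 10.8 rad/s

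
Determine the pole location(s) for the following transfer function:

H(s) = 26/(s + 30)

Pole is where denominator = 0: s + 30 = 0, so s = -30.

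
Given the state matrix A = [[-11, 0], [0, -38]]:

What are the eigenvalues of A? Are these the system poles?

For diagonal matrix, eigenvalues are diagonal entries: λ₁ = -11, λ₂ = -38. Eigenvalues of A = system poles.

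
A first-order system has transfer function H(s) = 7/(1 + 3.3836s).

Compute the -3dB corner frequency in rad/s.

Corner frequency = 1/τ = 1/3.3836 = 0.296 rad/s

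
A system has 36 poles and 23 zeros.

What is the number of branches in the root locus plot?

Root locus has n branches where n = number of poles = 36.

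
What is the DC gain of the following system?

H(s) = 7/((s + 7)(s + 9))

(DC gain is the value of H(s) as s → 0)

DC gain = H(0) = 7/(7 × 9) = 7/63 = 0.1111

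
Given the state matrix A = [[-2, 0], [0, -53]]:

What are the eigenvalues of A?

For diagonal matrix, eigenvalues are diagonal entries: λ₁ = -2, λ₂ = -53.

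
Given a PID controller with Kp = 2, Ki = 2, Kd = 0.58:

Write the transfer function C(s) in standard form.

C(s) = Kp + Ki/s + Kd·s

Substituting values: C(s) = 2 + 2/s + 0.58s = (0.58s² + 2s + 2)/s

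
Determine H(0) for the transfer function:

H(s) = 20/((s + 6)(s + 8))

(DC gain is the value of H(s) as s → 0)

DC gain = H(0) = 20/(6 × 8) = 20/48 = 0.4167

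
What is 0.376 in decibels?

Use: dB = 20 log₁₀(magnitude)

dB = 20 log₁₀(0.376) = -8.5 dB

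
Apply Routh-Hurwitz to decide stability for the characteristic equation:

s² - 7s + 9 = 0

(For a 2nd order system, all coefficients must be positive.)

Coefficients: 1, -7, 9. b=-7 not positive, so system is unstable.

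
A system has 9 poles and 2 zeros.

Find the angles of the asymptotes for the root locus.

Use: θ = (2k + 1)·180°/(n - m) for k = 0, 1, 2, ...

n - m = 9 - 2 = 7. Angles: θk = (2k + 1)·180°/7 = 25.71°, 77.14°, 128.57°, 180°, 231.43°, 282.86°, 334.29°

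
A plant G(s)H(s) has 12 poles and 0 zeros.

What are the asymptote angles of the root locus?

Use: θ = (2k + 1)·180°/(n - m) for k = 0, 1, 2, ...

n - m = 12 - 0 = 12. Angles: θk = (2k + 1)·180°/12 = 15°, 45°, 75°, 105°, 135°, 165°, 195°, 225°, 255°, 285°, 315°, 345°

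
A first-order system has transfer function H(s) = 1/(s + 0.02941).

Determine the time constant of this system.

For H(s) = 1/(s + 1/τ), the pole is at -1/τ = -0.02941, so τ = 1/0.02941 = 34 s.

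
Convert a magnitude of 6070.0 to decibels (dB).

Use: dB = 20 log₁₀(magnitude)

dB = 20 log₁₀(6070.0) = 75.7 dB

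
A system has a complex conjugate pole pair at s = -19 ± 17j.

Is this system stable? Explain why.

Real part of poles is -19 (< 0, left half-plane). Stable.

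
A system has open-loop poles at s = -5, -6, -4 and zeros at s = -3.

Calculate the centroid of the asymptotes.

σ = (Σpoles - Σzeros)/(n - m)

σ = (Σpoles - Σzeros)/(n - m) = (-15 - (-3))/(3 - 1) = -12/2 = -6.0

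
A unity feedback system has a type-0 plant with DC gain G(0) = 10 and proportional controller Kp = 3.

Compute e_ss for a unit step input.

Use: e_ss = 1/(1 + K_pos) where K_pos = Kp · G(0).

K_pos = Kp · G(0) = 3 × 10 = 30. e_ss = 1/(1 + 30) = 0.0323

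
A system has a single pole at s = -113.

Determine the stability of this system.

Pole at s = -113 is in the left half-plane. Stable.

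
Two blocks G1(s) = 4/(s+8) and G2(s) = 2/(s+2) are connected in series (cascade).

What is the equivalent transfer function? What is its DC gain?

Series: multiply transfer functions. G_eq = 4/(s+8) × 2/(s+2) = 8/((s+8)(s+2)). DC gain = 8/(8×2) = 0.5.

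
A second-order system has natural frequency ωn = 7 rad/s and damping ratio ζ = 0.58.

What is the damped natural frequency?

ωd = ωn√(1 - ζ²) = 7√(1 - 0.58²) = 5.7 rad/s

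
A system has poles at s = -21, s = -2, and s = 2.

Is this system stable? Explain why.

Pole(s) at s = 2 are not in the left half-plane. System is unstable.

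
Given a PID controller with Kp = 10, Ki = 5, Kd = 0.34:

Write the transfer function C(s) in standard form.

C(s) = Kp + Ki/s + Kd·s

Substituting values: C(s) = 10 + 5/s + 0.34s = (0.34s² + 10s + 5)/s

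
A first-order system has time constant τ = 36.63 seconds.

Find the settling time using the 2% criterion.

For first-order system, 2% settling time ≈ 4τ = 4 × 36.63 = 146.52 s.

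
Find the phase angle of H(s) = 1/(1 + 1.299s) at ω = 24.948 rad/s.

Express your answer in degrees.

Phase = -arctan(ωτ) = -arctan(24.948 × 1.299) = -88.2°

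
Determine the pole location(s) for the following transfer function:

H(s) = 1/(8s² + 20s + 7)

Discriminant = 20² - 4×8×7 = 400 - 224 = 176 > 0, so two distinct real poles. Using quadratic formula: s = (-20 ± √176)/(2×8) = (-20 ± √176)/16, with √176 ≈ 13.2665. s₁ ≈ -0.4208, s₂ ≈ -2.0792. Poles: s₁ = -0.4208, s₂ = -2.0792.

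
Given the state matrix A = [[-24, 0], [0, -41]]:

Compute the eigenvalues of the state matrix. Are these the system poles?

For diagonal matrix, eigenvalues are diagonal entries: λ₁ = -24, λ₂ = -41. Eigenvalues of A = system poles.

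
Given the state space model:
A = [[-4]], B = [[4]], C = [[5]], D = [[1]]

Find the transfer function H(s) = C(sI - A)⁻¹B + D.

(sI - A)⁻¹ = 1/(s + 4). H(s) = 5×4/(s + 4) + 1 = (s + 24)/(s + 4).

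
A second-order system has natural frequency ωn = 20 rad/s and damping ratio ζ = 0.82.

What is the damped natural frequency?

ωd = ωn√(1 - ζ²) = 20√(1 - 0.82²) = 11.45 rad/s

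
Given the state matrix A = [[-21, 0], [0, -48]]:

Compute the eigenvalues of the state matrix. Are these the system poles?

For diagonal matrix, eigenvalues are diagonal entries: λ₁ = -21, λ₂ = -48. Eigenvalues of A = system poles.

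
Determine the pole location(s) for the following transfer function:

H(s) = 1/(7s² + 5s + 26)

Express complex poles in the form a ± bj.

Discriminant = 5² - 4×7×26 = 25 - 728 = -703 < 0, so the poles are a complex conjugate pair s = (-5 ± j√703)/(2×7). Real part = -5/(2×7) = -5/14 ≈ -0.3571; imaginary part = ±√703/(2×7) ≈ 1.8939. Poles: s = -0.3571 ± 1.8939j.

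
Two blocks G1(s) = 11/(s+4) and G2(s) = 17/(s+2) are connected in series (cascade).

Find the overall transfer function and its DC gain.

Series: multiply transfer functions. G_eq = 11/(s+4) × 17/(s+2) = 187/((s+4)(s+2)). DC gain = 187/(4×2) = 23.375.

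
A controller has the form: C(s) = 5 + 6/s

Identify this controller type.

This is a Proportional-Integral (PI) controller.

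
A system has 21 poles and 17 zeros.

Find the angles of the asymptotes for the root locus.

n - m = 21 - 17 = 4. Angles: θk = (2k + 1)·180°/4 = 45°, 135°, 225°, 315°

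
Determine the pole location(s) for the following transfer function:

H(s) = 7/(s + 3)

Pole is where denominator = 0: s + 3 = 0, so s = -3.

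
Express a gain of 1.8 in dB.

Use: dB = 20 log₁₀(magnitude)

dB = 20 log₁₀(1.8) = 5.1 dB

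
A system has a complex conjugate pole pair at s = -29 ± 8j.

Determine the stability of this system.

Real part of poles is -29 (< 0, left half-plane). Stable.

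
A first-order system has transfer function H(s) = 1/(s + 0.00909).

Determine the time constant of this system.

For H(s) = 1/(s + 1/τ), the pole is at -1/τ = -0.00909, so τ = 1/0.00909 = 110 s.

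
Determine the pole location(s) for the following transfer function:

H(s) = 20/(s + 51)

Pole is where denominator = 0: s + 51 = 0, so s = -51.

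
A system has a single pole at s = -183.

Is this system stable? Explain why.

Pole at s = -183 is in the left half-plane. Stable.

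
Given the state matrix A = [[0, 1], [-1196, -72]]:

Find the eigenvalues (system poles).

det(A - λI) = λ² - (-72)λ + 1196 = (λ - (-46))(λ - (-26)). Eigenvalues: -46, -26.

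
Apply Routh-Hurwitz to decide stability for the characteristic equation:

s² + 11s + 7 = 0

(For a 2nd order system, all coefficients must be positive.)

Coefficients: 1, 11, 7. All positive, so system is stable.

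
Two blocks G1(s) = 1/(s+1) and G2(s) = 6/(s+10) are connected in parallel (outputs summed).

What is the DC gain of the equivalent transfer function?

Parallel: G_eq = G1 + G2. DC gain = G1(0) + G2(0) = 1/1 + 6/10 = 1 + 0.6 = 1.6.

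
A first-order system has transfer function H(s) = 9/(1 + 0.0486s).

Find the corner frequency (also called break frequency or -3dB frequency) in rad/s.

Corner frequency = 1/τ = 1/0.0486 = 20.576 rad/s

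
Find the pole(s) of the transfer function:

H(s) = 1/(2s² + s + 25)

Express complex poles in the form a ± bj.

Discriminant = 1² - 4×2×25 = 1 - 200 = -199 < 0, so the poles are a complex conjugate pair s = (-1 ± j√199)/(2×2). Real part = -1/(2×2) = -1/4 = -0.25; imaginary part = ±√199/(2×2) ≈ 3.5267. Poles: s = -0.25 ± 3.5267j.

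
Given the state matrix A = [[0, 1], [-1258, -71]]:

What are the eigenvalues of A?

det(A - λI) = λ² - (-71)λ + 1258 = (λ - (-34))(λ - (-37)). Eigenvalues: -34, -37.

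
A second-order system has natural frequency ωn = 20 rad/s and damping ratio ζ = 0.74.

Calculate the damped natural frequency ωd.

ωd = ωn√(1 - ζ²) = 20√(1 - 0.74²) = 13.45 rad/s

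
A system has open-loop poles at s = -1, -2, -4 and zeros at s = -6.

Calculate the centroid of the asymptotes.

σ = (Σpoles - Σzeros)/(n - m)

σ = (Σpoles - Σzeros)/(n - m) = (-7 - (-6))/(3 - 1) = -1/2 = -0.5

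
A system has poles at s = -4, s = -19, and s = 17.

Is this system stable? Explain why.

Pole(s) at s = 17 are not in the left half-plane. System is unstable.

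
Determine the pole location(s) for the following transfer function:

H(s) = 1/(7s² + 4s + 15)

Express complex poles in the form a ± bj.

Discriminant = 4² - 4×7×15 = 16 - 420 = -404 < 0, so the poles are a complex conjugate pair s = (-4 ± j√404)/(2×7). Real part = -4/(2×7) = -4/14 ≈ -0.2857; imaginary part = ±√404/(2×7) ≈ 1.4357. Poles: s = -0.2857 ± 1.4357j.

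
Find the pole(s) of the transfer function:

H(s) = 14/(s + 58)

Pole is where denominator = 0: s + 58 = 0, so s = -58.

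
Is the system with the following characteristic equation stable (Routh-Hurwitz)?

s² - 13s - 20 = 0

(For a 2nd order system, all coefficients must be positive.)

Coefficients: 1, -13, -20. b=-13, c=-20 not positive, so system is unstable.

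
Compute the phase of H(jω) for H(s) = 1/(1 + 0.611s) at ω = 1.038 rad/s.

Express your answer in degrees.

Phase = -arctan(ωτ) = -arctan(1.038 × 0.611) = -32.4°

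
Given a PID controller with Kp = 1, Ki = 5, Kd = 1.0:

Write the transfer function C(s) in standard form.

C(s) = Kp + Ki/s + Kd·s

Substituting values: C(s) = 1 + 5/s + 1.0s = (s² + s + 5)/s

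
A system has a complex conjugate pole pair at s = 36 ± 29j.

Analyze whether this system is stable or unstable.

Real part of poles is 36 (> 0, right half-plane). Unstable.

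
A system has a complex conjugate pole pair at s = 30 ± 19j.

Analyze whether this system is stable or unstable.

Real part of poles is 30 (> 0, right half-plane). Unstable.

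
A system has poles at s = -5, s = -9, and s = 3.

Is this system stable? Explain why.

Pole(s) at s = 3 are not in the left half-plane. System is unstable.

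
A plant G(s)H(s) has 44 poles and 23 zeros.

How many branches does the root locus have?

Root locus has n branches where n = number of poles = 44.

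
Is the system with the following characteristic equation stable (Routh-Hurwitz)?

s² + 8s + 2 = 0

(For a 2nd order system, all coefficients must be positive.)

Coefficients: 1, 8, 2. All positive, so system is stable.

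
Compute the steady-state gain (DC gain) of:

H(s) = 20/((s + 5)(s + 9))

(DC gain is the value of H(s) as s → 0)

DC gain = H(0) = 20/(5 × 9) = 20/45 = 0.4444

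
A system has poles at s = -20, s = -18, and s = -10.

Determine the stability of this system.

All poles are in the left half-plane. System is stable.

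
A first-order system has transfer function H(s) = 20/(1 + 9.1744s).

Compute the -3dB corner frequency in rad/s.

Corner frequency = 1/τ = 1/9.1744 = 0.109 rad/s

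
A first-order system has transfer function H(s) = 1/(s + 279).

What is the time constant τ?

For H(s) = 1/(s + 1/τ), the pole is at -1/τ = -279, so τ = 1/279 = 0.0036 s.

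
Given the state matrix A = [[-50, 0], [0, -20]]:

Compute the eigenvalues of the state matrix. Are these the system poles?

For diagonal matrix, eigenvalues are diagonal entries: λ₁ = -50, λ₂ = -20. Eigenvalues of A = system poles.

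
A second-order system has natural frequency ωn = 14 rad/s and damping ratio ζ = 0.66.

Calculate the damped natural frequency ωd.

ωd = ωn√(1 - ζ²) = 14√(1 - 0.66²) = 10.52 rad/s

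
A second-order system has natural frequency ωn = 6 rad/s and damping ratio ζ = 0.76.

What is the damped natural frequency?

ωd = ωn√(1 - ζ²) = 6√(1 - 0.76²) = 3.9 rad/s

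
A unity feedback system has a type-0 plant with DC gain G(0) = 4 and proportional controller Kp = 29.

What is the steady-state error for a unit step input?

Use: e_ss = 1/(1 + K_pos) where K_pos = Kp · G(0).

K_pos = Kp · G(0) = 29 × 4 = 116. e_ss = 1/(1 + 116) = 0.0085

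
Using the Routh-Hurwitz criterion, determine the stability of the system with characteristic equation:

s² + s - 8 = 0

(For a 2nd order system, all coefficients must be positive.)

Coefficients: 1, 1, -8. c=-8 not positive, so system is unstable.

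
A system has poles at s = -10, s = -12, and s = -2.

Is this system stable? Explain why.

All poles are in the left half-plane. System is stable.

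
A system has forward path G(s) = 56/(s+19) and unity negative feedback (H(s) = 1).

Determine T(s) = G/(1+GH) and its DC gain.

T(s) = G/(1+GH) = [56/(s+19)] / [1 + 56/(s+19)] = 56/(s+19+56) = 56/(s+75). DC gain = 56/75 = 0.7467.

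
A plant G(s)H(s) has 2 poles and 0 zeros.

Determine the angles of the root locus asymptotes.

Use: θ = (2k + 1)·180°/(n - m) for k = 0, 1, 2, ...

n - m = 2 - 0 = 2. Angles: θk = (2k + 1)·180°/2 = 90°, 270°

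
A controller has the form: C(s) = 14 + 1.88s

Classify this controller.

This is a Proportional-Derivative (PD) controller.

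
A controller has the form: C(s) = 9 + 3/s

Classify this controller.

This is a Proportional-Integral (PI) controller.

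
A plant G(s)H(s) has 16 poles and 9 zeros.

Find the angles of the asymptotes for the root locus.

n - m = 16 - 9 = 7. Angles: θk = (2k + 1)·180°/7 = 25.71°, 77.14°, 128.57°, 180°, 231.43°, 282.86°, 334.29°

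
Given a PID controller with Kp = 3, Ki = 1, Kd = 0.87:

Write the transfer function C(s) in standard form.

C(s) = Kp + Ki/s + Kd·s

Substituting values: C(s) = 3 + 1/s + 0.87s = (0.87s² + 3s + 1)/s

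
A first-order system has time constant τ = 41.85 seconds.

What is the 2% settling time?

For first-order system, 2% settling time ≈ 4τ = 4 × 41.85 = 167.4 s.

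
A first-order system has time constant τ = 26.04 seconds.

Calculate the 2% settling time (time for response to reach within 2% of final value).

For first-order system, 2% settling time ≈ 4τ = 4 × 26.04 = 104.16 s.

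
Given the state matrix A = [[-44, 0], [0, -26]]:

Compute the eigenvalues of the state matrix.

For diagonal matrix, eigenvalues are diagonal entries: λ₁ = -44, λ₂ = -26.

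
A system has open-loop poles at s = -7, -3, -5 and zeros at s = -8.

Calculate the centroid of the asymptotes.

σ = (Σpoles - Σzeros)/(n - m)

σ = (Σpoles - Σzeros)/(n - m) = (-15 - (-8))/(3 - 1) = -7/2 = -3.5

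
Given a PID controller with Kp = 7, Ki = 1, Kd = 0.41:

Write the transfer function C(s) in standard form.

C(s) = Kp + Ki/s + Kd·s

Substituting values: C(s) = 7 + 1/s + 0.41s = (0.41s² + 7s + 1)/s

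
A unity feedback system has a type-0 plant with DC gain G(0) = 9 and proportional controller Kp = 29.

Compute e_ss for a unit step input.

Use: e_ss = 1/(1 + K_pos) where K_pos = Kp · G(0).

K_pos = Kp · G(0) = 29 × 9 = 261. e_ss = 1/(1 + 261) = 0.0038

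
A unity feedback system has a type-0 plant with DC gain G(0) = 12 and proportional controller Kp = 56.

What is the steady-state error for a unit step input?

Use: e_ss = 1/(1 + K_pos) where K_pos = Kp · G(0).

K_pos = Kp · G(0) = 56 × 12 = 672. e_ss = 1/(1 + 672) = 0.0015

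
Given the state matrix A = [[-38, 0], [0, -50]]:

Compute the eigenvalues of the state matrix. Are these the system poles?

For diagonal matrix, eigenvalues are diagonal entries: λ₁ = -38, λ₂ = -50. Eigenvalues of A = system poles.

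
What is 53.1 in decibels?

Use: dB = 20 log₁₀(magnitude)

dB = 20 log₁₀(53.1) = 34.5 dB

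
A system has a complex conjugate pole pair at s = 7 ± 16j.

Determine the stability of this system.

Real part of poles is 7 (> 0, right half-plane). Unstable.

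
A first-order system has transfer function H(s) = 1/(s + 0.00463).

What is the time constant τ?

For H(s) = 1/(s + 1/τ), the pole is at -1/τ = -0.00463, so τ = 1/0.00463 = 216 s.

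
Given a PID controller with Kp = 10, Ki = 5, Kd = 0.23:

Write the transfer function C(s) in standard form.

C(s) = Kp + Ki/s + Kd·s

Substituting values: C(s) = 10 + 5/s + 0.23s = (0.23s² + 10s + 5)/s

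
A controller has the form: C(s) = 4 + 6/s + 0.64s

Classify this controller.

This is a Proportional-Integral-Derivative (PID) controller.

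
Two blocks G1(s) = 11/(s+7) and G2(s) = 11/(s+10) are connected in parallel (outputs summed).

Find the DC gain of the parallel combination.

Parallel: G_eq = G1 + G2. DC gain = G1(0) + G2(0) = 11/7 + 11/10 = 1.5714 + 1.1 = 2.6714.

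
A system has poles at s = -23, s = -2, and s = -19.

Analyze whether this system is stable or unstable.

All poles are in the left half-plane. System is stable.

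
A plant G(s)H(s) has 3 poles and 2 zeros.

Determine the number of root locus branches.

Root locus has n branches where n = number of poles = 3.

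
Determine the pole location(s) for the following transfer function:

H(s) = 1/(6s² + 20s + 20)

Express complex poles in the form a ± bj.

Discriminant = 20² - 4×6×20 = 400 - 480 = -80 < 0, so the poles are a complex conjugate pair s = (-20 ± j√80)/(2×6). Real part = -20/(2×6) = -20/12 ≈ -1.6667; imaginary part = ±√80/(2×6) ≈ 0.7454. Poles: s = -1.6667 ± 0.7454j.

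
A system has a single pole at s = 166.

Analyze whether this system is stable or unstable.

Pole at s = 166 is in the right half-plane. Unstable.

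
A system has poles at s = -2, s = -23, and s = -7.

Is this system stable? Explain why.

All poles are in the left half-plane. System is stable.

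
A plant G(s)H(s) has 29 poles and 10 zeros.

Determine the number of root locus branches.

Root locus has n branches where n = number of poles = 29.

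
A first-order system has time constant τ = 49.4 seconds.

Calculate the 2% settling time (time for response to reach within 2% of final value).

For first-order system, 2% settling time ≈ 4τ = 4 × 49.4 = 197.6 s.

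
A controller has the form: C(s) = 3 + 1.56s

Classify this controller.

This is a Proportional-Derivative (PD) controller.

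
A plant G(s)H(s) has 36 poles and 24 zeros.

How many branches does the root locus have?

Root locus has n branches where n = number of poles = 36.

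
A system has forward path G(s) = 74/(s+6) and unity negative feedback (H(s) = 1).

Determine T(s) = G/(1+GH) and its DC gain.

T(s) = G/(1+GH) = [74/(s+6)] / [1 + 74/(s+6)] = 74/(s+6+74) = 74/(s+80). DC gain = 74/80 = 0.925.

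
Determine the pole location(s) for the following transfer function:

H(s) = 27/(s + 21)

Pole is where denominator = 0: s + 21 = 0, so s = -21.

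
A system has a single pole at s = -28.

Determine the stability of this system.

Pole at s = -28 is in the left half-plane. Stable.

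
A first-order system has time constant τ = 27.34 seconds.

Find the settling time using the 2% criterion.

For first-order system, 2% settling time ≈ 4τ = 4 × 27.34 = 109.36 s.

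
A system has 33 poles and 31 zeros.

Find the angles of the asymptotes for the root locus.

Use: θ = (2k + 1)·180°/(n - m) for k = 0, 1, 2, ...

n - m = 33 - 31 = 2. Angles: θk = (2k + 1)·180°/2 = 90°, 270°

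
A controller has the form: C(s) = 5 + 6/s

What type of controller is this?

This is a Proportional-Integral (PI) controller.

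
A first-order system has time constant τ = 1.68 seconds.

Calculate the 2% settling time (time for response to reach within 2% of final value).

For first-order system, 2% settling time ≈ 4τ = 4 × 1.68 = 6.72 s.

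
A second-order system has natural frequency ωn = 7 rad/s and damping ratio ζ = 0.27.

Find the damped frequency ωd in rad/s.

ωd = ωn√(1 - ζ²) = 7√(1 - 0.27²) = 6.74 rad/s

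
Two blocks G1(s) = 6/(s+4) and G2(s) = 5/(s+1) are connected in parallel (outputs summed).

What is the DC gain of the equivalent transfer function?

Parallel: G_eq = G1 + G2. DC gain = G1(0) + G2(0) = 6/4 + 5/1 = 1.5 + 5 = 6.5.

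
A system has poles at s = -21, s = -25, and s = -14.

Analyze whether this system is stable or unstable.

All poles are in the left half-plane. System is stable.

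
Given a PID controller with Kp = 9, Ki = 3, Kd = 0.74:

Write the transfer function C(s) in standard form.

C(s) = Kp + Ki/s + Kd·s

Substituting values: C(s) = 9 + 3/s + 0.74s = (0.74s² + 9s + 3)/s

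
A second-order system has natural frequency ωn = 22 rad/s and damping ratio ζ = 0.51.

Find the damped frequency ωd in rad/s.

ωd = ωn√(1 - ζ²) = 22√(1 - 0.51²) = 18.92 rad/s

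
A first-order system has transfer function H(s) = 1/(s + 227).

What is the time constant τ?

For H(s) = 1/(s + 1/τ), the pole is at -1/τ = -227, so τ = 1/227 = 0.0044 s.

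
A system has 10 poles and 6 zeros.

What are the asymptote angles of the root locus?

n - m = 10 - 6 = 4. Angles: θk = (2k + 1)·180°/4 = 45°, 135°, 225°, 315°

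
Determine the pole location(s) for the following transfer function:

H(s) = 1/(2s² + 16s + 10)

Discriminant = 16² - 4×2×10 = 256 - 80 = 176 > 0, so two distinct real poles. Using quadratic formula: s = (-16 ± √176)/(2×2) = (-16 ± √176)/4, with √176 ≈ 13.2665. s₁ ≈ -0.6834, s₂ ≈ -7.3166. Poles: s₁ = -0.6834, s₂ = -7.3166.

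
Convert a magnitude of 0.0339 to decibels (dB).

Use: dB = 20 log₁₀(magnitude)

dB = 20 log₁₀(0.0339) = -29.4 dB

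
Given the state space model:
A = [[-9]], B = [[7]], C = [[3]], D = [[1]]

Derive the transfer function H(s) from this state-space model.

(sI - A)⁻¹ = 1/(s + 9). H(s) = 3×7/(s + 9) + 1 = (s + 30)/(s + 9).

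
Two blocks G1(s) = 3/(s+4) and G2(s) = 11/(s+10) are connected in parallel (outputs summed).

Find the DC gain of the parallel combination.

Parallel: G_eq = G1 + G2. DC gain = G1(0) + G2(0) = 3/4 + 11/10 = 0.75 + 1.1 = 1.85.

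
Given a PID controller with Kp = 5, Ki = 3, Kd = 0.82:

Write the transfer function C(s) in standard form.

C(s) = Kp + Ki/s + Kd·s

Substituting values: C(s) = 5 + 3/s + 0.82s = (0.82s² + 5s + 3)/s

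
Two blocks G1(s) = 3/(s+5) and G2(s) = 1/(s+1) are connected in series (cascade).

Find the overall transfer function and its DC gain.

Series: multiply transfer functions. G_eq = 3/(s+5) × 1/(s+1) = 3/((s+5)(s+1)). DC gain = 3/(5×1) = 0.6.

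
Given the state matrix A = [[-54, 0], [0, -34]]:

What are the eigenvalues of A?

For diagonal matrix, eigenvalues are diagonal entries: λ₁ = -54, λ₂ = -34.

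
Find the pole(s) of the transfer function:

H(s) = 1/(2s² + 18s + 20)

Discriminant = 18² - 4×2×20 = 324 - 160 = 164 > 0, so two distinct real poles. Using quadratic formula: s = (-18 ± √164)/(2×2) = (-18 ± √164)/4, with √164 ≈ 12.8062. s₁ ≈ -1.2984, s₂ ≈ -7.7016. Poles: s₁ = -1.2984, s₂ = -7.7016.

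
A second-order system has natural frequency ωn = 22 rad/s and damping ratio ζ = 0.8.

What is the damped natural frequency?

ωd = ωn√(1 - ζ²) = 22√(1 - 0.8²) = 13.2 rad/s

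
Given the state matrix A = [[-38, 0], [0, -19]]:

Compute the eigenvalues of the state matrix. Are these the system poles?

For diagonal matrix, eigenvalues are diagonal entries: λ₁ = -38, λ₂ = -19. Eigenvalues of A = system poles.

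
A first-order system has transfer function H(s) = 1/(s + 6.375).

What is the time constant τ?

For H(s) = 1/(s + 1/τ), the pole is at -1/τ = -6.375, so τ = 1/6.375 = 0.1569 s.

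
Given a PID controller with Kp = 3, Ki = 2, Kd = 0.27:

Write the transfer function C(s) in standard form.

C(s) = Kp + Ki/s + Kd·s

Substituting values: C(s) = 3 + 2/s + 0.27s = (0.27s² + 3s + 2)/s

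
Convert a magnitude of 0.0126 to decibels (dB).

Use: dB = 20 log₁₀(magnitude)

dB = 20 log₁₀(0.0126) = -38.0 dB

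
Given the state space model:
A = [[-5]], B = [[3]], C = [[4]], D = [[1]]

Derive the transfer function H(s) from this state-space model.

(sI - A)⁻¹ = 1/(s + 5). H(s) = 4×3/(s + 5) + 1 = (s + 17)/(s + 5).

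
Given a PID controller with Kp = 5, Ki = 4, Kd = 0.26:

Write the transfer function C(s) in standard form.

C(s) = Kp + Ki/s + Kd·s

Substituting values: C(s) = 5 + 4/s + 0.26s = (0.26s² + 5s + 4)/s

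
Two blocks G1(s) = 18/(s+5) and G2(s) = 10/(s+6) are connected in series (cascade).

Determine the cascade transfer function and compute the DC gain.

Series: multiply transfer functions. G_eq = 18/(s+5) × 10/(s+6) = 180/((s+5)(s+6)). DC gain = 180/(5×6) = 6.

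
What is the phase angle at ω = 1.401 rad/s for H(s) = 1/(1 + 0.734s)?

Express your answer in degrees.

Phase = -arctan(ωτ) = -arctan(1.401 × 0.734) = -45.8°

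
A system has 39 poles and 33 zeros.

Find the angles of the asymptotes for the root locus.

n - m = 39 - 33 = 6. Angles: θk = (2k + 1)·180°/6 = 30°, 90°, 150°, 210°, 270°, 330°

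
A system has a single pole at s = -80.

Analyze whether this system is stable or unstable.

Pole at s = -80 is in the left half-plane. Stable.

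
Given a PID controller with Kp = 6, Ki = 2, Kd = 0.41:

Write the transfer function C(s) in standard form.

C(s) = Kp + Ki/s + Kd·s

Substituting values: C(s) = 6 + 2/s + 0.41s = (0.41s² + 6s + 2)/s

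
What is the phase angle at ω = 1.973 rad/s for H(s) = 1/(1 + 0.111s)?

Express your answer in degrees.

Phase = -arctan(ωτ) = -arctan(1.973 × 0.111) = -12.4°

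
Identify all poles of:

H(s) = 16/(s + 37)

Pole is where denominator = 0: s + 37 = 0, so s = -37.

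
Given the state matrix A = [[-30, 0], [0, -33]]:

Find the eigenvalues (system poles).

For diagonal matrix, eigenvalues are diagonal entries: λ₁ = -30, λ₂ = -33.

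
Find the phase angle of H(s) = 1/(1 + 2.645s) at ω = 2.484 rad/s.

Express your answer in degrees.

Phase = -arctan(ωτ) = -arctan(2.484 × 2.645) = -81.3°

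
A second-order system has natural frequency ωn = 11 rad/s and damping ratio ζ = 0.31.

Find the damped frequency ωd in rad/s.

ωd = ωn√(1 - ζ²) = 11√(1 - 0.31²) = 10.46 rad/s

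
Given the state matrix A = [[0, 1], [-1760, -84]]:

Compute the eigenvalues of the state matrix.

det(A - λI) = λ² - (-84)λ + 1760 = (λ - (-40))(λ - (-44)). Eigenvalues: -40, -44.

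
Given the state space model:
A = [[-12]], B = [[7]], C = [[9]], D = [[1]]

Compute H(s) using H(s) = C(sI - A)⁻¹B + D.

(sI - A)⁻¹ = 1/(s + 12). H(s) = 9×7/(s + 12) + 1 = (s + 75)/(s + 12).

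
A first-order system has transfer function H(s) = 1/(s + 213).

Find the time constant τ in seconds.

For H(s) = 1/(s + 1/τ), the pole is at -1/τ = -213, so τ = 1/213 = 0.0047 s.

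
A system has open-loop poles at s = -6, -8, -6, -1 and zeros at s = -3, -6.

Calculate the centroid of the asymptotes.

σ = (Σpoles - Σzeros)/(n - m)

σ = (Σpoles - Σzeros)/(n - m) = (-21 - (-9))/(4 - 2) = -12/2 = -6.0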